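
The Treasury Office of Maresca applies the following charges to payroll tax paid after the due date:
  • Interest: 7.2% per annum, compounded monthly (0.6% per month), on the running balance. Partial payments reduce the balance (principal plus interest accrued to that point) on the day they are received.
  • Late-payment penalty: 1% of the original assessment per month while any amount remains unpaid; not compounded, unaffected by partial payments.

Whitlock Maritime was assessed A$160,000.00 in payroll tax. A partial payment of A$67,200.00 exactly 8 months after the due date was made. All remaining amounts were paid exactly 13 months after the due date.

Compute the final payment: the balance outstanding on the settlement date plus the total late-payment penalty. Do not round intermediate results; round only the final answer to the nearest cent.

Balance at month 8: A$160,000.0000 × (1 + 0.006)^8 = A$167,843.2299…
After A$67,200.00 payment: A$167,843.2299… − A$67,200.00 = A$100,643.2299…
Balance at month 13: A$100,643.2299… × (1 + 0.006)^5 = A$103,698.9764…
Penalty: 13 × 1% × A$160,000.00 = A$20,800.00
Final settlement = outstanding balance + penalty = A$103,698.9764… + A$20,800.00 = A$124,498.98

A$124,498.98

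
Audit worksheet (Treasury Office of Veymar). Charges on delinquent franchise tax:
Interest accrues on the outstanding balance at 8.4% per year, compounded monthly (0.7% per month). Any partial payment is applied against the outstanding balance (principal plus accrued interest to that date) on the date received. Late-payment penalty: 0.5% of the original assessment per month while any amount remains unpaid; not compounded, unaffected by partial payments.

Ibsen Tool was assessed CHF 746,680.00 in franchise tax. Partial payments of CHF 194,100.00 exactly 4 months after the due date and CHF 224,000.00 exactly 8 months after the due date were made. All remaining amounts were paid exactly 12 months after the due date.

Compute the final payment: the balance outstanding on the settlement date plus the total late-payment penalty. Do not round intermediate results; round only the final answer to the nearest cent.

CHF 421,096.09

Balance at month 4: CHF 746,680.0000 × (1 + 0.007)^4 = CHF 767,807.5902…
After CHF 194,100.00 payment: CHF 767,807.5902… − CHF 194,100.00 = CHF 573,707.5902…
Balance at month 8: CHF 573,707.5902… × (1 + 0.007)^4 = CHF 589,940.8612…
After CHF 224,000.00 payment: CHF 589,940.8612… − CHF 224,000.00 = CHF 365,940.8612…
Balance at month 12: CHF 365,940.8612… × (1 + 0.007)^4 = CHF 376,295.2949…
Penalty: 12 × 0.5% × CHF 746,680.00 = CHF 44,800.80
Final settlement = outstanding balance + penalty = CHF 376,295.2949… + CHF 44,800.80 = CHF 421,096.09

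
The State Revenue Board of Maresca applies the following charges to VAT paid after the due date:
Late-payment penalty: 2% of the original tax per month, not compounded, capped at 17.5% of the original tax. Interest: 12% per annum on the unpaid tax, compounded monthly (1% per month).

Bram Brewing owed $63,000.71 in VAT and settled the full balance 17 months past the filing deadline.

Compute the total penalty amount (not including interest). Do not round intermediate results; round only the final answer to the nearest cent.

Penalty (uncapped): 17 × 2% × $63,000.71 = $21,420.24…; cap = 17.5% × $63,000.71 = $11,025.12… → penalty = $11,025.12…

$11,025.12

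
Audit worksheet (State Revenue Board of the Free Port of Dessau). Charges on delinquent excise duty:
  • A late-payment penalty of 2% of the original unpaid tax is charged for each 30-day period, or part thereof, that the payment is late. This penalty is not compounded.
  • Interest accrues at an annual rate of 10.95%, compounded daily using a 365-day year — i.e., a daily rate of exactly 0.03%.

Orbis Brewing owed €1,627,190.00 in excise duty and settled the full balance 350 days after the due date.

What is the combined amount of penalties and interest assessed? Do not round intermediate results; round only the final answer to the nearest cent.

Penalty periods: ⌈350/30⌉ = 12; penalty = 12 × 2% × €1,627,190.00 = €390,525.60
Interest: €1,627,190.00 × ((1 + 0.0003)^350 − 1) = €1,627,190.00 × 0.11069312… = €180,118.7384…
Penalties + interest = €390,525.6000 + €180,118.7384… = €570,644.34

€570,644.34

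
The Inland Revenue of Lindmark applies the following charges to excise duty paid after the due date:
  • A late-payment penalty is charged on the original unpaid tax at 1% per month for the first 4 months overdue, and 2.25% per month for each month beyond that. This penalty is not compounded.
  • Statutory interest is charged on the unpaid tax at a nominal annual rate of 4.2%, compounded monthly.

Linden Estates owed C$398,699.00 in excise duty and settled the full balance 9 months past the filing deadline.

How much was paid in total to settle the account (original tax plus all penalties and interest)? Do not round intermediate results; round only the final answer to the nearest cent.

C$472,236.89

Penalty, months 1–4: 4 × 1% × C$398,699.00 = C$15,947.96
Penalty, months 5–9: 5 × 2.25% × C$398,699.00 = C$44,853.64…
Interest (4.2%/yr ÷ 12 = 0.35%/month): C$398,699.00 × ((1 + 0.0035)^9 − 1) = C$12,736.2882…
Total = C$398,699.00 + C$60,801.5975 + C$12,736.2882… = C$472,236.89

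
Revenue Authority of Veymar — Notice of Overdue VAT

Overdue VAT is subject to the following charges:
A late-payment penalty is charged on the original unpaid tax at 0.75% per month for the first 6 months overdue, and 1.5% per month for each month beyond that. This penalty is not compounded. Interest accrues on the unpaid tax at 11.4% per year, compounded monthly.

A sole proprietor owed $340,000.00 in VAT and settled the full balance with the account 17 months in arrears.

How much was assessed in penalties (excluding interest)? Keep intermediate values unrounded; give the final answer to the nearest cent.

$71,400.00

Penalty, months 1–6: 6 × 0.75% × $340,000.00 = $15,300.00
Penalty, months 7–17: 11 × 1.5% × $340,000.00 = $56,100.00
Total penalty = $15,300.00 + $56,100.00 = $71,400.00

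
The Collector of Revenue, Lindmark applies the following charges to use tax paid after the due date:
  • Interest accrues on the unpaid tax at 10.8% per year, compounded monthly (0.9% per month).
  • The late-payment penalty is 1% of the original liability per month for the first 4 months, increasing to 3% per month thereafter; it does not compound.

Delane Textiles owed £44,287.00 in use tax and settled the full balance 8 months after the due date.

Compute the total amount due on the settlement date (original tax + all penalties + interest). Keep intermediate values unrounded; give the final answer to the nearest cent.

Penalty, months 1–4: 4 × 1% × £44,287.00 = £1,771.48
Penalty, months 5–8: 4 × 3% × £44,287.00 = £5,314.44
Interest: £44,287.00 × ((1 + 0.009)^8 − 1) = £44,287.00 × 0.0743093… = £3,290.9354…
Total = £44,287.00 + £7,085.9200 + £3,290.9354… = £54,663.86

£54,663.86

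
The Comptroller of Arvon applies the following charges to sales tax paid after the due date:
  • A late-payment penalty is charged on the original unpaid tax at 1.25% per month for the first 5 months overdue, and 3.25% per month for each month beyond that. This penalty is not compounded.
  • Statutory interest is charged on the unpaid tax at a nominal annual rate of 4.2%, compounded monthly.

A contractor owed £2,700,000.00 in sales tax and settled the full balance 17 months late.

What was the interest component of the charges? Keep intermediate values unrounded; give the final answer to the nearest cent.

Interest (4.2%/yr ÷ 12 = 0.35%/month): £2,700,000.00 × ((1 + 0.0035)^17 − 1) = £165,227.8916…

£165,227.89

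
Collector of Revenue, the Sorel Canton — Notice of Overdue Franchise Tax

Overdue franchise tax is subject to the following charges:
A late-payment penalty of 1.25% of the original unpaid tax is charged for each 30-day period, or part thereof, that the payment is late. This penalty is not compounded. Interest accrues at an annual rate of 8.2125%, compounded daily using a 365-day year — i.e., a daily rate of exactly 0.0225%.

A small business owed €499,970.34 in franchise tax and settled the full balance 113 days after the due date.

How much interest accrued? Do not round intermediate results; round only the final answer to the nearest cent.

Interest: €499,970.34 × ((1 + 0.000225)^113 − 1) = €499,970.34 × 0.02574804… = €12,873.2556…

€12,873.26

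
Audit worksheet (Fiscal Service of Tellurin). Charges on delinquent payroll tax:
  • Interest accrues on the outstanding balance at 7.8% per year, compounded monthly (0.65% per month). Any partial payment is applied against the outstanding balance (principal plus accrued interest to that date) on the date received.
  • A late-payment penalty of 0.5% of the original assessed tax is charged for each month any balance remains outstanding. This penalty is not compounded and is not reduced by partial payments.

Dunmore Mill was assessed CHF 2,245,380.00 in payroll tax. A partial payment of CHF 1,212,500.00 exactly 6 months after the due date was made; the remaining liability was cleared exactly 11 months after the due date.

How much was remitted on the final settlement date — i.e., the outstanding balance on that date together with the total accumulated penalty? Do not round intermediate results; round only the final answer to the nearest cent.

CHF 1,282,319.48

Balance at month 6: CHF 2,245,380.0000 × (1 + 0.0065)^6 = CHF 2,334,385.2226…
After CHF 1,212,500.00 payment: CHF 2,334,385.2226… − CHF 1,212,500.00 = CHF 1,121,885.2226…
Balance at month 11: CHF 1,121,885.2226… × (1 + 0.0065)^5 = CHF 1,158,823.5798…
Penalty: 11 × 0.5% × CHF 2,245,380.00 = CHF 123,495.90
Final settlement = outstanding balance + penalty = CHF 1,158,823.5798… + CHF 123,495.90 = CHF 1,282,319.48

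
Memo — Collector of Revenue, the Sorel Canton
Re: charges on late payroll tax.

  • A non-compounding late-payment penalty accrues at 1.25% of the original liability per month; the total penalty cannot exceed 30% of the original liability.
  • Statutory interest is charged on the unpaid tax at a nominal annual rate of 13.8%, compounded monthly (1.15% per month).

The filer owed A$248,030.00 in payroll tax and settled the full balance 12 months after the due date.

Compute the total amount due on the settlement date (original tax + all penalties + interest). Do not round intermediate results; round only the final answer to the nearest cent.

A$321,712.75

Penalty: 12 × 1.25% × A$248,030.00 = A$37,204.50 (below the 30% cap of A$74,409.00)
Interest: A$248,030.00 × ((1 + 0.0115)^12 − 1) = A$248,030.00 × 0.1470719… = A$36,478.2462…
Total = A$248,030.00 + A$37,204.5000 + A$36,478.2462… = A$321,712.75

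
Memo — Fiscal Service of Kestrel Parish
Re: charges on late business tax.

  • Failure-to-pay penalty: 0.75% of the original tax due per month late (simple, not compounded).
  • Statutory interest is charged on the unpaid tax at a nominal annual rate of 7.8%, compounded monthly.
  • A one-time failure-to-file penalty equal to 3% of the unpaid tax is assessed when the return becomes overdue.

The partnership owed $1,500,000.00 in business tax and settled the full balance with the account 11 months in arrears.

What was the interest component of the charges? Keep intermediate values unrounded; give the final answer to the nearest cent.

Interest (7.8%/yr ÷ 12 = 0.65%/month): $1,500,000.00 × ((1 + 0.0065)^11 − 1) = $110,804.4864…

$110,804.49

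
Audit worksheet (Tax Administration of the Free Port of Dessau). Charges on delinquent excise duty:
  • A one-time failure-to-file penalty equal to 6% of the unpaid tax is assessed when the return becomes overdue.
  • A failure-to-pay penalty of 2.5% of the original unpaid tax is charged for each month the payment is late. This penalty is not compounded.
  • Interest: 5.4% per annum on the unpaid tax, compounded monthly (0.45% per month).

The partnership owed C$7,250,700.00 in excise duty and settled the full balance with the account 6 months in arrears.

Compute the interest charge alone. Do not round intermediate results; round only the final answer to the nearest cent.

C$197,984.56

Interest: C$7,250,700.00 × ((1 + 0.0045)^6 − 1) = C$7,250,700.00 × 0.0273056… = C$197,984.5592…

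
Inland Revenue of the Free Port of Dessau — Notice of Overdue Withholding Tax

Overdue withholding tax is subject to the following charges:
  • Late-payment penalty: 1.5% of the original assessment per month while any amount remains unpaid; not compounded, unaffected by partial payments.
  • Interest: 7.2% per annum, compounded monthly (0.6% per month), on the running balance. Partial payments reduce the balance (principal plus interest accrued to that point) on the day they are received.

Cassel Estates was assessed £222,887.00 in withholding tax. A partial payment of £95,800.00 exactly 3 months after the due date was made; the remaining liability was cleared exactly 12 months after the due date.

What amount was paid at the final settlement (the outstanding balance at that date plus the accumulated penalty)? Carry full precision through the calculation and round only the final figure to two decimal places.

Balance at month 3: £222,887.0000 × (1 + 0.006)^3 = £226,923.0859…
After £95,800.00 payment: £226,923.0859… − £95,800.00 = £131,123.0859…
Balance at month 12: £131,123.0859… × (1 + 0.006)^9 = £138,376.0687…
Penalty: 12 × 1.5% × £222,887.00 = £40,119.66
Final settlement = outstanding balance + penalty = £138,376.0687… + £40,119.66 = £178,495.73

£178,495.73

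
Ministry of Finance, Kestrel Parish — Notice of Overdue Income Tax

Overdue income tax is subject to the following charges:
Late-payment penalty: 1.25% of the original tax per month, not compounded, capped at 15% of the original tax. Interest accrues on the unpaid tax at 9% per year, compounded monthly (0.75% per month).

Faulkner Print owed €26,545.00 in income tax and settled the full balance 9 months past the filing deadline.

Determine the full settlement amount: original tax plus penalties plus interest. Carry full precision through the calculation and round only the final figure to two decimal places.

Penalty: 9 × 1.25% × €26,545.00 = €2,986.31… (below the 15% cap of €3,981.75)
Interest: €26,545.00 × ((1 + 0.0075)^9 − 1) = €26,545.00 × 0.0695608… = €1,846.4925…
Total = €26,545.00 + €2,986.3125 + €1,846.4925… = €31,377.80

€31,377.80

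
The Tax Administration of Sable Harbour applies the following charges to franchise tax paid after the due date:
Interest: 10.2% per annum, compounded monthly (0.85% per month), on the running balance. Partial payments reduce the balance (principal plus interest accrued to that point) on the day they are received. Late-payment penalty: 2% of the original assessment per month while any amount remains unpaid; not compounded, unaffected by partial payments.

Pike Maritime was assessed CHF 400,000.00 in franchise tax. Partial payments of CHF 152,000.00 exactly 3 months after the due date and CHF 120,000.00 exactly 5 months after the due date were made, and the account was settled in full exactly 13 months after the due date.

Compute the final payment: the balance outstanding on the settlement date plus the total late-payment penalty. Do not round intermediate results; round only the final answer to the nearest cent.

CHF 256,693.48

Balance at month 3: CHF 400,000.0000 × (1 + 0.0085)^3 = CHF 410,286.9457…
After CHF 152,000.00 payment: CHF 410,286.9457… − CHF 152,000.00 = CHF 258,286.9457…
Balance at month 5: CHF 258,286.9457… × (1 + 0.0085)^2 = CHF 262,696.4850…
After CHF 120,000.00 payment: CHF 262,696.4850… − CHF 120,000.00 = CHF 142,696.4850…
Balance at month 13: CHF 142,696.4850… × (1 + 0.0085)^8 = CHF 152,693.4809…
Penalty: 13 × 2% × CHF 400,000.00 = CHF 104,000.00
Final settlement = outstanding balance + penalty = CHF 152,693.4809… + CHF 104,000.00 = CHF 256,693.48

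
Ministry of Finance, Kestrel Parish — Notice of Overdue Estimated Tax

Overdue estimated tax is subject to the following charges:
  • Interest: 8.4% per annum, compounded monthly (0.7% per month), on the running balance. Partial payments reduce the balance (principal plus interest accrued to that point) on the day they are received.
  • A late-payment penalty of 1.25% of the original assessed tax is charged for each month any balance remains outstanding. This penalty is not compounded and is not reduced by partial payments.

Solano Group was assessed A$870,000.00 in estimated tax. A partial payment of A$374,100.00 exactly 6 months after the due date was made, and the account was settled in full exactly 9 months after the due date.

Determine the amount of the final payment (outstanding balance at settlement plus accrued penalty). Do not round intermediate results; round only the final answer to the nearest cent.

Balance at month 6: A$870,000.0000 × (1 + 0.007)^6 = A$907,185.4496…
After A$374,100.00 payment: A$907,185.4496… − A$374,100.00 = A$533,085.4496…
Balance at month 9: A$533,085.4496… × (1 + 0.007)^3 = A$544,358.7905…
Penalty: 9 × 1.25% × A$870,000.00 = A$97,875.00
Final settlement = outstanding balance + penalty = A$544,358.7905… + A$97,875.00 = A$642,233.79

A$642,233.79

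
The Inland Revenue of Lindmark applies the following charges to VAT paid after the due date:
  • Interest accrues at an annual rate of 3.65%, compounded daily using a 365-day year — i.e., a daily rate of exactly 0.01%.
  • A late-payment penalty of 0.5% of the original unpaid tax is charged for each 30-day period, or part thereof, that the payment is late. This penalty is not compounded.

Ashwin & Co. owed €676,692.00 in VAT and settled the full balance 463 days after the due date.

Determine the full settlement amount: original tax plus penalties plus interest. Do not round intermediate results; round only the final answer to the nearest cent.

€762,893.19

Penalty periods: ⌈463/30⌉ = 16; penalty = 16 × 0.5% × €676,692.00 = €54,135.36
Interest: €676,692.00 × ((1 + 0.0001)^463 − 1) = €676,692.00 × 0.04738616… = €32,065.8326…
Total = €676,692.00 + €54,135.3600 + €32,065.8326… = €762,893.19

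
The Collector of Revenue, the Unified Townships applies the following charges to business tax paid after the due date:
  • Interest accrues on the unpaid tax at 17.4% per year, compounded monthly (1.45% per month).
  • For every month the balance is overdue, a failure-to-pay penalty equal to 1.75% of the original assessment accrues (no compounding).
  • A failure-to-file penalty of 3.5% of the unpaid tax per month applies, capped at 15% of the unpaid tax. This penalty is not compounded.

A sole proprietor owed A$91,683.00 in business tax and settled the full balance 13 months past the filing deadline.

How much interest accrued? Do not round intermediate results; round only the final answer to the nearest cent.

A$18,868.71

Interest: A$91,683.00 × ((1 + 0.0145)^13 − 1) = A$91,683.00 × 0.2058039… = A$18,868.7148…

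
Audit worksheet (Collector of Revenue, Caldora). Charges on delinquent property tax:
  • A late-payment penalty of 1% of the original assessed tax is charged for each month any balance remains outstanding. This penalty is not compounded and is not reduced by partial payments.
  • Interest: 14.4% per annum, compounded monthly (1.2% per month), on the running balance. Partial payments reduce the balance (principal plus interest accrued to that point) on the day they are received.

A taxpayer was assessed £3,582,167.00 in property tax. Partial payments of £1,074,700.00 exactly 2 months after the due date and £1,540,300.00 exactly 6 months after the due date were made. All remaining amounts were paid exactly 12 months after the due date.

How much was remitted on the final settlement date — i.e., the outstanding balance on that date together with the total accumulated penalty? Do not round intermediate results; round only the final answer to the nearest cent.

£1,697,865.27

Balance at month 2: £3,582,167.0000 × (1 + 0.012)^2 = £3,668,654.8400…
After £1,074,700.00 payment: £3,668,654.8400… − £1,074,700.00 = £2,593,954.8400…
Balance at month 6: £2,593,954.8400… × (1 + 0.012)^4 = £2,720,723.8326…
After £1,540,300.00 payment: £2,720,723.8326… − £1,540,300.00 = £1,180,423.8326…
Balance at month 12: £1,180,423.8326… × (1 + 0.012)^6 = £1,268,005.2284…
Penalty: 12 × 1% × £3,582,167.00 = £429,860.04
Final settlement = outstanding balance + penalty = £1,268,005.2284… + £429,860.04 = £1,697,865.27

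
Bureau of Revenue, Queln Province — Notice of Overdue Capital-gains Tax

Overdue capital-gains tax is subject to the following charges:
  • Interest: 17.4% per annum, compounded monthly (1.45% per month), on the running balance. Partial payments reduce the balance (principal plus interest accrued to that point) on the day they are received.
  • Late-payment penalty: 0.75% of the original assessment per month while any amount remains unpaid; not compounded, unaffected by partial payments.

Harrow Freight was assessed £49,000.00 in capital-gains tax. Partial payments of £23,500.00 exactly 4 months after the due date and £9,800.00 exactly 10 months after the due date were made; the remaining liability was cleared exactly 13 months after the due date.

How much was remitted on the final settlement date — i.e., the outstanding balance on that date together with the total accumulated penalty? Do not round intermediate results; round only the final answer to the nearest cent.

£26,878.61

Balance at month 4: £49,000.0000 × (1 + 0.0145)^4 = £51,904.4132…
After £23,500.00 payment: £51,904.4132… − £23,500.00 = £28,404.4132…
Balance at month 10: £28,404.4132… × (1 + 0.0145)^6 = £30,966.9284…
After £9,800.00 payment: £30,966.9284… − £9,800.00 = £21,166.9284…
Balance at month 13: £21,166.9284… × (1 + 0.0145)^3 = £22,101.1053…
Penalty: 13 × 0.75% × £49,000.00 = £4,777.50
Final settlement = outstanding balance + penalty = £22,101.1053… + £4,777.50 = £26,878.61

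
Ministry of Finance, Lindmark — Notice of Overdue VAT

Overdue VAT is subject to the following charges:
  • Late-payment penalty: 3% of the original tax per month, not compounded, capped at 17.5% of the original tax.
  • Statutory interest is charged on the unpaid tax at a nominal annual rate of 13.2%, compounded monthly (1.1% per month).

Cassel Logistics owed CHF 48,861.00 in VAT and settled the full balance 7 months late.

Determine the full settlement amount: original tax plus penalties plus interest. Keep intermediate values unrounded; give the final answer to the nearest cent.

Penalty (uncapped): 7 × 3% × CHF 48,861.00 = CHF 10,260.81; cap = 17.5% × CHF 48,861.00 = CHF 8,550.68… → penalty = CHF 8,550.68…
Interest: CHF 48,861.00 × ((1 + 0.011)^7 − 1) = CHF 48,861.00 × 0.0795881… = CHF 3,888.7542…
Total = CHF 48,861.00 + CHF 8,550.6750 + CHF 3,888.7542… = CHF 61,300.43

CHF 61,300.43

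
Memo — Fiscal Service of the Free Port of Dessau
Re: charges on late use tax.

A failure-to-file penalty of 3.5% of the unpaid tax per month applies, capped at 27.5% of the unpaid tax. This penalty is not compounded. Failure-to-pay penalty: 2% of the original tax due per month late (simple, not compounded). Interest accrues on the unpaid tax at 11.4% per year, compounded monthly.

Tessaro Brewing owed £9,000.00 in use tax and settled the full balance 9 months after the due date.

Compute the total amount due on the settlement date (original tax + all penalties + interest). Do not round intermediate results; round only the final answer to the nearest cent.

£13,894.40

Failure-to-file: 9 × 3.5% × £9,000.00 = £2,835.00, capped at 27.5% × £9,000.00 = £2,475.00
Failure-to-pay penalty = 2% × £9,000.00 × 9 mo = £1,620.00
Interest (11.4%/yr ÷ 12 = 0.95%/month): £9,000.00 × ((1 + 0.0095)^9 − 1) = £799.3985…
Total = £9,000.00 + £4,095.0000 + £799.3985… = £13,894.40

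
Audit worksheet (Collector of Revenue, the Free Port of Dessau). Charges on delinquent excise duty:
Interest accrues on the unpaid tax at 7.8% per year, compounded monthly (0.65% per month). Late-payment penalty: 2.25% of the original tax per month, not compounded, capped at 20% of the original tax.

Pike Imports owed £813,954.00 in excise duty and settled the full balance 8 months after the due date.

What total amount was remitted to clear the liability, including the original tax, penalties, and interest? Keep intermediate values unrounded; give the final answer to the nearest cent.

£1,003,766.86

Penalty: 8 × 2.25% × £813,954.00 = £146,511.72 (below the 20% cap of £162,790.80)
Interest: £813,954.00 × ((1 + 0.0065)^8 − 1) = £813,954.00 × 0.0531985… = £43,301.1356…
Total = £813,954.00 + £146,511.7200 + £43,301.1356… = £1,003,766.86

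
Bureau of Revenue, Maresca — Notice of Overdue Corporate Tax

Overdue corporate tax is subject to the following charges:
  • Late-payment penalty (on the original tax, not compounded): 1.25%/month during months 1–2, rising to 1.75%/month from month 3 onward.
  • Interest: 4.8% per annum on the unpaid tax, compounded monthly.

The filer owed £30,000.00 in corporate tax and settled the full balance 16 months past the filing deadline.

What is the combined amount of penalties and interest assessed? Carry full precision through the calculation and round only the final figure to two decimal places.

£10,078.69

Penalty, months 1–2: 2 × 1.25% × £30,000.00 = £750.00
Penalty, months 3–16: 14 × 1.75% × £30,000.00 = £7,350.00
Interest (4.8%/yr ÷ 12 = 0.4%/month): £30,000.00 × ((1 + 0.004)^16 − 1) = £1,978.6893…
Penalties + interest = £8,100.0000 + £1,978.6893… = £10,078.69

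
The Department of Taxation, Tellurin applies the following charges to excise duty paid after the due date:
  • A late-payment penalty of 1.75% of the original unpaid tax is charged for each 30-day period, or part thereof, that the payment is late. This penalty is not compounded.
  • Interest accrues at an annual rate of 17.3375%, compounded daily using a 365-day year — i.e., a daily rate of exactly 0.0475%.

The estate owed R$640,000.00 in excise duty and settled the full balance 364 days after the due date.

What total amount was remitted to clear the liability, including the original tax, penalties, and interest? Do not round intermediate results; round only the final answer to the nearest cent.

Penalty periods: ⌈364/30⌉ = 13; penalty = 13 × 1.75% × R$640,000.00 = R$145,600.00
Interest: R$640,000.00 × ((1 + 0.000475)^364 − 1) = R$640,000.00 × 0.18869843… = R$120,766.9929…
Total = R$640,000.00 + R$145,600.0000 + R$120,766.9929… = R$906,366.99

R$906,366.99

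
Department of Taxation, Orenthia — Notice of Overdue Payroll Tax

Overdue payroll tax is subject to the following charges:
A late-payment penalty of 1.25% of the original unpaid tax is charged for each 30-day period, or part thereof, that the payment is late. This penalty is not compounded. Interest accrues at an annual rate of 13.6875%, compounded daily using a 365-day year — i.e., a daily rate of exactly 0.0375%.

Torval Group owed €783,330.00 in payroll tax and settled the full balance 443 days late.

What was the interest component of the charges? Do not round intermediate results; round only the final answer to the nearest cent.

€141,535.13

Interest: €783,330.00 × ((1 + 0.000375)^443 − 1) = €783,330.00 × 0.18068391… = €141,535.1309…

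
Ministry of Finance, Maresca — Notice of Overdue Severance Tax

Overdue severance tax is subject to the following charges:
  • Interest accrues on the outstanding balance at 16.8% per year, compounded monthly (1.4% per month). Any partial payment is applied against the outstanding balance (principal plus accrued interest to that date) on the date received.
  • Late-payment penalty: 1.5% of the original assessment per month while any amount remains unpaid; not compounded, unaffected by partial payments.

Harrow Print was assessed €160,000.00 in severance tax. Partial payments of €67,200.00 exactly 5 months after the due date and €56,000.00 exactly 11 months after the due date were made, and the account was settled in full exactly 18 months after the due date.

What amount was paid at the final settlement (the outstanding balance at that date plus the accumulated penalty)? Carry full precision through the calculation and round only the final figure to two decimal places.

€106,459.57

Balance at month 5: €160,000.0000 × (1 + 0.014)^5 = €171,518.0212…
After €67,200.00 payment: €171,518.0212… − €67,200.00 = €104,318.0212…
Balance at month 11: €104,318.0212… × (1 + 0.014)^6 = €113,393.2154…
After €56,000.00 payment: €113,393.2154… − €56,000.00 = €57,393.2154…
Balance at month 18: €57,393.2154… × (1 + 0.014)^7 = €63,259.5709…
Penalty: 18 × 1.5% × €160,000.00 = €43,200.00
Final settlement = outstanding balance + penalty = €63,259.5709… + €43,200.00 = €106,459.57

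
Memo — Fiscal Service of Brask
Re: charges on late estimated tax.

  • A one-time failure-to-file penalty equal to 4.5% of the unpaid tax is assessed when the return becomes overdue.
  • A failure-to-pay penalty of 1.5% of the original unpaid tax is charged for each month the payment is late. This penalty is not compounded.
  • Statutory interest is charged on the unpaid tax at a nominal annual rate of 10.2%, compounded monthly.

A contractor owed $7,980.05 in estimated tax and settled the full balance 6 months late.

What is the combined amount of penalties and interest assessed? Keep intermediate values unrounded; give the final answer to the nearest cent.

$1,493.04

Failure-to-file penalty: 4.5% × $7,980.05 = $359.10…
Failure-to-pay penalty: 6 × 1.5% × $7,980.05 = $718.20…
Interest (10.2%/yr ÷ 12 = 0.85%/month): $7,980.05 × ((1 + 0.0085)^6 − 1) = $415.7296…
Penalties + interest = $1,077.3068… + $415.7296… = $1,493.04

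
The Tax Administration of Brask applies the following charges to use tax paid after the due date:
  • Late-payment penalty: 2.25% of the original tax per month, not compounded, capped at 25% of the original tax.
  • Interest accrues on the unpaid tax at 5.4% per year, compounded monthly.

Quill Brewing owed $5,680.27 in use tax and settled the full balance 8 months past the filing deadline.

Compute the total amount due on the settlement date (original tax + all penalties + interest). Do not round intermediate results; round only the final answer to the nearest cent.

$6,910.46

Penalty: 8 × 2.25% × $5,680.27 = $1,022.45… (below the 25% cap of $1,420.07…)
Interest (5.4%/yr ÷ 12 = 0.45%/month): $5,680.27 × ((1 + 0.0045)^8 − 1) = $207.7396…
Total = $5,680.27 + $1,022.4486 + $207.7396… = $6,910.46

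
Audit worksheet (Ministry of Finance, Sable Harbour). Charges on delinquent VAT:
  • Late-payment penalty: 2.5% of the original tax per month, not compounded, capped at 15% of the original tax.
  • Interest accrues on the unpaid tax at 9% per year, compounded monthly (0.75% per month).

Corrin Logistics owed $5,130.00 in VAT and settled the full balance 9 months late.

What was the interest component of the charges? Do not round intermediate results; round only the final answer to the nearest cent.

$356.85

Interest: $5,130.00 × ((1 + 0.0075)^9 − 1) = $5,130.00 × 0.0695608… = $356.8471…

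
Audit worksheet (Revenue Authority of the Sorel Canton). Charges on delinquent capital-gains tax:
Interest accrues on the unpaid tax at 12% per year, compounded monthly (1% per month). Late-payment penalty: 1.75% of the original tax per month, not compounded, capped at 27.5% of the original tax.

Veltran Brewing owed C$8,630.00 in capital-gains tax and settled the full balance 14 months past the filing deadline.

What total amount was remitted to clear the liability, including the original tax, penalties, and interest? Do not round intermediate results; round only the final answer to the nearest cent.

Penalty: 14 × 1.75% × C$8,630.00 = C$2,114.35 (below the 27.5% cap of C$2,373.25)
Interest: C$8,630.00 × ((1 + 0.01)^14 − 1) = C$8,630.00 × 0.1494742… = C$1,289.9625…
Total = C$8,630.00 + C$2,114.3500 + C$1,289.9625… = C$12,034.31

C$12,034.31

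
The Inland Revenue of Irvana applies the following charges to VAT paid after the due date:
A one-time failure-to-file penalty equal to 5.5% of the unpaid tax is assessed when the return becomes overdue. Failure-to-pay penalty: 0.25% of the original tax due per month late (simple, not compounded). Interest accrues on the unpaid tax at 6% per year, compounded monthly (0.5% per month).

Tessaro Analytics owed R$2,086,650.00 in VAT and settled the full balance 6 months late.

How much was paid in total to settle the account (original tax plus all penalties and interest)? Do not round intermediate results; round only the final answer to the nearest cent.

Failure-to-file penalty: 5.5% × R$2,086,650.00 = R$114,765.75
Failure-to-pay penalty = 0.25% × R$2,086,650.00 × 6 mo = R$31,299.75
Interest: R$2,086,650.00 × ((1 + 0.005)^6 − 1) = R$2,086,650.00 × 0.0303775… = R$63,387.2300…
Total = R$2,086,650.00 + R$146,065.5000 + R$63,387.2300… = R$2,296,102.73

R$2,296,102.73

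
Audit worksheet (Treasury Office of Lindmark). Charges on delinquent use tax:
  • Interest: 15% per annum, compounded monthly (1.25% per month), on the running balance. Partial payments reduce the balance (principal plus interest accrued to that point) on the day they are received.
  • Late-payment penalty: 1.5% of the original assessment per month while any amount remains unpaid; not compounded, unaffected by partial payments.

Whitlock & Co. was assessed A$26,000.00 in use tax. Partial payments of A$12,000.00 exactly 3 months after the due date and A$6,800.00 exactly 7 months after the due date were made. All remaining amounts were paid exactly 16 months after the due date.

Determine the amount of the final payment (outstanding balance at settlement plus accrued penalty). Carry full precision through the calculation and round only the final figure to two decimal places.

Balance at month 3: A$26,000.0000 × (1 + 0.0125)^3 = A$26,987.2383…
After A$12,000.00 payment: A$26,987.2383… − A$12,000.00 = A$14,987.2383…
Balance at month 7: A$14,987.2383… × (1 + 0.0125)^4 = A$15,750.7682…
After A$6,800.00 payment: A$15,750.7682… − A$6,800.00 = A$8,950.7682…
Balance at month 16: A$8,950.7682… × (1 + 0.0125)^9 = A$10,009.5740…
Penalty: 16 × 1.5% × A$26,000.00 = A$6,240.00
Final settlement = outstanding balance + penalty = A$10,009.5740… + A$6,240.00 = A$16,249.57

A$16,249.57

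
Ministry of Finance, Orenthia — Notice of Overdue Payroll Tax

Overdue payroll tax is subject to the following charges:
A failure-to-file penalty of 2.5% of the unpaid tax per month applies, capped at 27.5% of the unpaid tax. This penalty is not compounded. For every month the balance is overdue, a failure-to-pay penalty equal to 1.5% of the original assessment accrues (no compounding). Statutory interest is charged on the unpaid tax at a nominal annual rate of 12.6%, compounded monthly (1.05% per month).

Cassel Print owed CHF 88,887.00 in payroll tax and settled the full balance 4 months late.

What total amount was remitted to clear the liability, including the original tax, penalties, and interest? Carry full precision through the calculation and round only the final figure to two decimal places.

Failure-to-file: 4 × 2.5% × CHF 88,887.00 = CHF 8,888.70 (under the 27.5% cap)
Failure-to-pay penalty: 4 × 1.5% × CHF 88,887.00 = CHF 5,333.22
Interest: CHF 88,887.00 × ((1 + 0.0105)^4 − 1) = CHF 88,887.00 × 0.0426661… = CHF 3,792.4654…
Total = CHF 88,887.00 + CHF 14,221.9200 + CHF 3,792.4654… = CHF 106,901.39

CHF 106,901.39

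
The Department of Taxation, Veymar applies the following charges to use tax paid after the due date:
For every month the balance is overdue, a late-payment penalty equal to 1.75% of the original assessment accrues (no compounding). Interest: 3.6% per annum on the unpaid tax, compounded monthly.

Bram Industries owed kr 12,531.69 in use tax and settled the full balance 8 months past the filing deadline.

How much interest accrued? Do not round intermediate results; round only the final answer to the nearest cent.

Interest (3.6%/yr ÷ 12 = 0.3%/month): kr 12,531.69 × ((1 + 0.003)^8 − 1) = kr 303.9376…

kr 303.94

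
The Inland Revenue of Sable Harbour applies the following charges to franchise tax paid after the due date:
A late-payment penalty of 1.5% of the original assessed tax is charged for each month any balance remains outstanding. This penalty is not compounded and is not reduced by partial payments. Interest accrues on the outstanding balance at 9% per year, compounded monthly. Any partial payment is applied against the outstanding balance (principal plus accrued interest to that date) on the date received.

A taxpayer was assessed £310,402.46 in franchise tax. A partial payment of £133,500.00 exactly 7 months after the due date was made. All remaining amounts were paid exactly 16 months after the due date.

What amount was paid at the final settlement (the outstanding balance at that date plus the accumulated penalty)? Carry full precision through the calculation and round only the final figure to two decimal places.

Monthly rate = 9% ÷ 12 = 0.75%
Balance at month 7: £310,402.4600 × (1 + 0.0075)^7 = £327,069.8699…
After £133,500.00 payment: £327,069.8699… − £133,500.00 = £193,569.8699…
Balance at month 16: £193,569.8699… × (1 + 0.0075)^9 = £207,034.7525…
Penalty: 16 × 1.5% × £310,402.46 = £74,496.59…
Final settlement = outstanding balance + penalty = £207,034.7525… + £74,496.59… = £281,531.34

£281,531.34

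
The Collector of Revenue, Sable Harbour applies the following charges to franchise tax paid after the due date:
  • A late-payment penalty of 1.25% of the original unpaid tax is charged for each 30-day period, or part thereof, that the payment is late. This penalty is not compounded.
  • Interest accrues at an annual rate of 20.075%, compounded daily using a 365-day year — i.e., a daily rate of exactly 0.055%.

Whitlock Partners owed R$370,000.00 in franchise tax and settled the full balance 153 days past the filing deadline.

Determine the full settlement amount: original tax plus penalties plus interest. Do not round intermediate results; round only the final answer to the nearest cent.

Penalty periods: ⌈153/30⌉ = 6; penalty = 6 × 1.25% × R$370,000.00 = R$27,750.00
Interest: R$370,000.00 × ((1 + 0.00055)^153 − 1) = R$370,000.00 × 0.08776689… = R$32,473.7482…
Total = R$370,000.00 + R$27,750.0000 + R$32,473.7482… = R$430,223.75

R$430,223.75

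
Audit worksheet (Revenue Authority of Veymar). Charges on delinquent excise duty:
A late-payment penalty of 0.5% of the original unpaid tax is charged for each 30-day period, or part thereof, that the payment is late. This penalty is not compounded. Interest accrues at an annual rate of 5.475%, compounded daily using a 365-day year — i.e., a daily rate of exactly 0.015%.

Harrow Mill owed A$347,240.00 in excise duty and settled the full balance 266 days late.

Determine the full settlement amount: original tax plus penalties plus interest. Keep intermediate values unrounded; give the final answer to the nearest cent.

Penalty periods: ⌈266/30⌉ = 9; penalty = 9 × 0.5% × A$347,240.00 = A$15,625.80
Interest: A$347,240.00 × ((1 + 0.00015)^266 − 1) = A$347,240.00 × 0.04070358… = A$14,133.9126…
Total = A$347,240.00 + A$15,625.8000 + A$14,133.9126… = A$376,999.71

A$376,999.71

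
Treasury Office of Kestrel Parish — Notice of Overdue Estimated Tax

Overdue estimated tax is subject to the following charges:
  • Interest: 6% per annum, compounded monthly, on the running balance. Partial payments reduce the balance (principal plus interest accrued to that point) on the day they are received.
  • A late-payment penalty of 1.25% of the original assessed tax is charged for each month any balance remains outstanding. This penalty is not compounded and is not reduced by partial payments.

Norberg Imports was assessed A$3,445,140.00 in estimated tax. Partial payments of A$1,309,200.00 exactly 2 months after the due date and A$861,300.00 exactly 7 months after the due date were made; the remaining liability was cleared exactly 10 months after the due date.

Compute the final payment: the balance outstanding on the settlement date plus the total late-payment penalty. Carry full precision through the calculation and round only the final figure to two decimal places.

Monthly rate = 6% ÷ 12 = 0.5%
Balance at month 2: A$3,445,140.0000 × (1 + 0.005)^2 = A$3,479,677.5285
After A$1,309,200.00 payment: A$3,479,677.5285 − A$1,309,200.00 = A$2,170,477.5285
Balance at month 7: A$2,170,477.5285 × (1 + 0.005)^5 = A$2,225,284.8060…
After A$861,300.00 payment: A$2,225,284.8060… − A$861,300.00 = A$1,363,984.8060…
Balance at month 10: A$1,363,984.8060… × (1 + 0.005)^3 = A$1,384,547.0474…
Penalty: 10 × 1.25% × A$3,445,140.00 = A$430,642.50
Final settlement = outstanding balance + penalty = A$1,384,547.0474… + A$430,642.50 = A$1,815,189.55

A$1,815,189.55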